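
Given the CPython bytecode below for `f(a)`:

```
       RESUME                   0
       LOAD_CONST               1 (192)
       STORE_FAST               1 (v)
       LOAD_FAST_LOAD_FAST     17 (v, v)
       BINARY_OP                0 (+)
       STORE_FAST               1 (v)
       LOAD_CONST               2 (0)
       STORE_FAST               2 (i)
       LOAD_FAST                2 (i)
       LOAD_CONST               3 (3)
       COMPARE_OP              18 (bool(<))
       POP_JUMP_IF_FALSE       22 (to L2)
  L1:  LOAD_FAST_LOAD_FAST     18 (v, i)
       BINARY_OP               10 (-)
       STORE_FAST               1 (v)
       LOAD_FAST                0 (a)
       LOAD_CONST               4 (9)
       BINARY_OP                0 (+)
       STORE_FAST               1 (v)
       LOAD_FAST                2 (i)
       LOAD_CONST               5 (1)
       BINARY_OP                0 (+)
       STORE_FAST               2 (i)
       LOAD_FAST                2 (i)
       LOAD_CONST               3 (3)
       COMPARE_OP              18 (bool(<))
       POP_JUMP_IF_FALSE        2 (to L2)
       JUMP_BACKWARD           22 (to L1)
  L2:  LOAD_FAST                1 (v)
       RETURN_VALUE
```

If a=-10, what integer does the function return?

LOAD_CONST → push 192. Stack: [192]
STORE_FAST v → v=192. Stack: []
LOAD_FAST_LOAD_FAST v,v → push 192,192. Stack: [192, 192]
BINARY_OP + → 192 + 192 = 384. Stack: [384]
STORE_FAST v → v=384. Stack: []
LOAD_CONST → push 0. Stack: [0]
STORE_FAST i → i=0. Stack: []
LOAD_FAST i → push 0. Stack: [0]
LOAD_CONST → push 3. Stack: [0, 3]
COMPARE_OP bool(<) → 0 vs 3 = True. Stack: [True]
POP_JUMP_IF_FALSE → pop True; no jump. Stack: []
LOAD_FAST_LOAD_FAST v,i → push 384,0. Stack: [384, 0]
BINARY_OP - → 384 - 0 = 384. Stack: [384]
STORE_FAST v → v=384. Stack: []
LOAD_FAST a → push -10. Stack: [-10]
LOAD_CONST → push 9. Stack: [-10, 9]
BINARY_OP + → -10 + 9 = -1. Stack: [-1]
STORE_FAST v → v=-1. Stack: []
LOAD_FAST i → push 0. Stack: [0]
LOAD_CONST → push 1. Stack: [0, 1]
BINARY_OP + → 0 + 1 = 1. Stack: [1]
STORE_FAST i → i=1. Stack: []
LOAD_FAST i → push 1. Stack: [1]
LOAD_CONST → push 3. Stack: [1, 3]
COMPARE_OP bool(<) → 1 vs 3 = True. Stack: [True]
POP_JUMP_IF_FALSE → pop True; no jump. Stack: []
LOAD_FAST_LOAD_FAST v,i → push -1,1. Stack: [-1, 1]
BINARY_OP - → -1 - 1 = -2. Stack: [-2]
STORE_FAST v → v=-2. Stack: []
LOAD_FAST a → push -10. Stack: [-10]
LOAD_CONST → push 9. Stack: [-10, 9]
BINARY_OP + → -10 + 9 = -1. Stack: [-1]
STORE_FAST v → v=-1. Stack: []
LOAD_FAST i → push 1. Stack: [1]
LOAD_CONST → push 1. Stack: [1, 1]
BINARY_OP + → 1 + 1 = 2. Stack: [2]
STORE_FAST i → i=2. Stack: []
LOAD_FAST i → push 2. Stack: [2]
LOAD_CONST → push 3. Stack: [2, 3]
COMPARE_OP bool(<) → 2 vs 3 = True. Stack: [True]
POP_JUMP_IF_FALSE → pop True; no jump. Stack: []
LOAD_FAST_LOAD_FAST v,i → push -1,2. Stack: [-1, 2]
BINARY_OP - → -1 - 2 = -3. Stack: [-3]
STORE_FAST v → v=-3. Stack: []
LOAD_FAST a → push -10. Stack: [-10]
LOAD_CONST → push 9. Stack: [-10, 9]
BINARY_OP + → -10 + 9 = -1. Stack: [-1]
STORE_FAST v → v=-1. Stack: []
LOAD_FAST i → push 2. Stack: [2]
LOAD_CONST → push 1. Stack: [2, 1]
BINARY_OP + → 2 + 1 = 3. Stack: [3]
STORE_FAST i → i=3. Stack: []
LOAD_FAST i → push 3. Stack: [3]
LOAD_CONST → push 3. Stack: [3, 3]
COMPARE_OP bool(<) → 3 vs 3 = False. Stack: [False]
POP_JUMP_IF_FALSE → pop False; jump. Stack: []
LOAD_FAST v → push -1. Stack: [-1]
RETURN_VALUE → return -1.

-1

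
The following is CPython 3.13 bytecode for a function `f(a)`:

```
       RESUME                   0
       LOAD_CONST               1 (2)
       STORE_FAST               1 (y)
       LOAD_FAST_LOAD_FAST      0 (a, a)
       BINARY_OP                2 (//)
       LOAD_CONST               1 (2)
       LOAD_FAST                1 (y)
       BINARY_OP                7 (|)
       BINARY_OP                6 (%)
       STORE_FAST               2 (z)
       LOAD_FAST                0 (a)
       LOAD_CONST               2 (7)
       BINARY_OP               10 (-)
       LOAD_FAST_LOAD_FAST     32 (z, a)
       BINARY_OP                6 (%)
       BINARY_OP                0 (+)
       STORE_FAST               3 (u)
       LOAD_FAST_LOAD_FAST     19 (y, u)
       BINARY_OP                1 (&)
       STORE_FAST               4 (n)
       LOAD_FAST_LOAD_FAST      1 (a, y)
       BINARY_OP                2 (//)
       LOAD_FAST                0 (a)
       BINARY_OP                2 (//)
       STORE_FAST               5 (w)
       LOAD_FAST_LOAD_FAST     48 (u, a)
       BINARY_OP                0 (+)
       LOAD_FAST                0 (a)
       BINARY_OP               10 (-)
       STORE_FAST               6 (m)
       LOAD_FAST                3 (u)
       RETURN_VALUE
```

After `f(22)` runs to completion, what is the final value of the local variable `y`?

2

LOAD_CONST → push 2. Stack: [2]
STORE_FAST y → y=2. Stack: []
LOAD_FAST_LOAD_FAST a,a → push 22,22. Stack: [22, 22]
BINARY_OP // → 22 // 22 = 1. Stack: [1]
LOAD_CONST → push 2. Stack: [1, 2]
LOAD_FAST y → push 2. Stack: [1, 2, 2]
BINARY_OP | → 2 | 2 = 2. Stack: [1, 2]
BINARY_OP % → 1 % 2 = 1. Stack: [1]
STORE_FAST z → z=1. Stack: []
LOAD_FAST a → push 22. Stack: [22]
LOAD_CONST → push 7. Stack: [22, 7]
BINARY_OP - → 22 - 7 = 15. Stack: [15]
LOAD_FAST_LOAD_FAST z,a → push 1,22. Stack: [15, 1, 22]
BINARY_OP % → 1 % 22 = 1. Stack: [15, 1]
BINARY_OP + → 15 + 1 = 16. Stack: [16]
STORE_FAST u → u=16. Stack: []
LOAD_FAST_LOAD_FAST y,u → push 2,16. Stack: [2, 16]
BINARY_OP & → 2 & 16 = 0. Stack: [0]
STORE_FAST n → n=0. Stack: []
LOAD_FAST_LOAD_FAST a,y → push 22,2. Stack: [22, 2]
BINARY_OP // → 22 // 2 = 11. Stack: [11]
LOAD_FAST a → push 22. Stack: [11, 22]
BINARY_OP // → 11 // 22 = 0. Stack: [0]
STORE_FAST w → w=0. Stack: []
LOAD_FAST_LOAD_FAST u,a → push 16,22. Stack: [16, 22]
BINARY_OP + → 16 + 22 = 38. Stack: [38]
LOAD_FAST a → push 22. Stack: [38, 22]
BINARY_OP - → 38 - 22 = 16. Stack: [16]
STORE_FAST m → m=16. Stack: []
LOAD_FAST u → push 16. Stack: [16]
RETURN_VALUE → return 16.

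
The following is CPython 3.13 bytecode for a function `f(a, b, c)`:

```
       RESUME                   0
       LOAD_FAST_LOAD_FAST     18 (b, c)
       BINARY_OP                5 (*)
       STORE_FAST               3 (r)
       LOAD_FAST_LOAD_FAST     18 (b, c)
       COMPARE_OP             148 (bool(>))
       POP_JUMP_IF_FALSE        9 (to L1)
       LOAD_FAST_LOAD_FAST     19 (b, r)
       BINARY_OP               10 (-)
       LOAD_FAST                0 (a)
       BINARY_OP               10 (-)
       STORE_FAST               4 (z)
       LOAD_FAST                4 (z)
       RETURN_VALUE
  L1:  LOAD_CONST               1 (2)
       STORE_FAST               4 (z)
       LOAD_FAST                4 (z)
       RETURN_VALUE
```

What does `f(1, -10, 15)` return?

2

LOAD_FAST_LOAD_FAST b,c → push -10,15. Stack: [-10, 15]
BINARY_OP * → -10 * 15 = -150. Stack: [-150]
STORE_FAST r → r=-150. Stack: []
LOAD_FAST_LOAD_FAST b,c → push -10,15. Stack: [-10, 15]
COMPARE_OP bool(>) → -10 vs 15 = False. Stack: [False]
POP_JUMP_IF_FALSE → pop False; jump. Stack: []
LOAD_CONST → push 2. Stack: [2]
STORE_FAST z → z=2. Stack: []
LOAD_FAST z → push 2. Stack: [2]
RETURN_VALUE → return 2.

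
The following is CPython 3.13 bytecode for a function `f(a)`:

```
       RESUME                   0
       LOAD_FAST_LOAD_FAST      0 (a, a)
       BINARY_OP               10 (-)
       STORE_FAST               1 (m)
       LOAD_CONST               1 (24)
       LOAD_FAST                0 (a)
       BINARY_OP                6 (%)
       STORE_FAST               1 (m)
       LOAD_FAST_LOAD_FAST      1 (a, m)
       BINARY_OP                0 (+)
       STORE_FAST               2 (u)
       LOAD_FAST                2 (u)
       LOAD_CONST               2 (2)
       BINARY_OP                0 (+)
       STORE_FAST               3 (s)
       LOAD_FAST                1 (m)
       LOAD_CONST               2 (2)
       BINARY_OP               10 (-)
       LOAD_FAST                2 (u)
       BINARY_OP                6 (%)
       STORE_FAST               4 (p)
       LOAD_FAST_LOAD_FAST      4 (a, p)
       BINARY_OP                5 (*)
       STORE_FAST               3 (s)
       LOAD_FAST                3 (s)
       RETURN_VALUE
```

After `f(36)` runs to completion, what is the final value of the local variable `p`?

22

LOAD_FAST_LOAD_FAST a,a → push 36,36. Stack: [36, 36]
BINARY_OP - → 36 - 36 = 0. Stack: [0]
STORE_FAST m → m=0. Stack: []
LOAD_CONST → push 24. Stack: [24]
LOAD_FAST a → push 36. Stack: [24, 36]
BINARY_OP % → 24 % 36 = 24. Stack: [24]
STORE_FAST m → m=24. Stack: []
LOAD_FAST_LOAD_FAST a,m → push 36,24. Stack: [36, 24]
BINARY_OP + → 36 + 24 = 60. Stack: [60]
STORE_FAST u → u=60. Stack: []
LOAD_FAST u → push 60. Stack: [60]
LOAD_CONST → push 2. Stack: [60, 2]
BINARY_OP + → 60 + 2 = 62. Stack: [62]
STORE_FAST s → s=62. Stack: []
LOAD_FAST m → push 24. Stack: [24]
LOAD_CONST → push 2. Stack: [24, 2]
BINARY_OP - → 24 - 2 = 22. Stack: [22]
LOAD_FAST u → push 60. Stack: [22, 60]
BINARY_OP % → 22 % 60 = 22. Stack: [22]
STORE_FAST p → p=22. Stack: []
LOAD_FAST_LOAD_FAST a,p → push 36,22. Stack: [36, 22]
BINARY_OP * → 36 * 22 = 792. Stack: [792]
STORE_FAST s → s=792. Stack: []
LOAD_FAST s → push 792. Stack: [792]
RETURN_VALUE → return 792.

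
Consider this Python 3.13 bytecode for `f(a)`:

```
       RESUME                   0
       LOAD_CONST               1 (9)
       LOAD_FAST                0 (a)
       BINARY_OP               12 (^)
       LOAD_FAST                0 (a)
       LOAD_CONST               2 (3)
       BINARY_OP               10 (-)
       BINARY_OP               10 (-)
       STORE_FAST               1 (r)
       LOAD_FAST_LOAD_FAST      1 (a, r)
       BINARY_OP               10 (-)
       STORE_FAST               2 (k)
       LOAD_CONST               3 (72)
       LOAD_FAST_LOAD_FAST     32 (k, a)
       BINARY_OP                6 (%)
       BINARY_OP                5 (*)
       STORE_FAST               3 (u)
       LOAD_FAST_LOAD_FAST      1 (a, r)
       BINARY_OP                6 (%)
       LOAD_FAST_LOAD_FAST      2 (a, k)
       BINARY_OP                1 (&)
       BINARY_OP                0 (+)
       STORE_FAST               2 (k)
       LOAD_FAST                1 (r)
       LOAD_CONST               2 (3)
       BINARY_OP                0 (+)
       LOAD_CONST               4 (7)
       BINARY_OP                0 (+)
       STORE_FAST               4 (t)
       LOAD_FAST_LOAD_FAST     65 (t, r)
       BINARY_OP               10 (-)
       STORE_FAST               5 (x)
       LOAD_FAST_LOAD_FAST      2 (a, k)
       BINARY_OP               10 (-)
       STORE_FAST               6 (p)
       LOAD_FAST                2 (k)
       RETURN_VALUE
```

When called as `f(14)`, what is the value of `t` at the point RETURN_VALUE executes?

6

LOAD_CONST → push 9. Stack: [9]
LOAD_FAST a → push 14. Stack: [9, 14]
BINARY_OP ^ → 9 ^ 14 = 7. Stack: [7]
LOAD_FAST a → push 14. Stack: [7, 14]
LOAD_CONST → push 3. Stack: [7, 14, 3]
BINARY_OP - → 14 - 3 = 11. Stack: [7, 11]
BINARY_OP - → 7 - 11 = -4. Stack: [-4]
STORE_FAST r → r=-4. Stack: []
LOAD_FAST_LOAD_FAST a,r → push 14,-4. Stack: [14, -4]
BINARY_OP - → 14 - -4 = 18. Stack: [18]
STORE_FAST k → k=18. Stack: []
LOAD_CONST → push 72. Stack: [72]
LOAD_FAST_LOAD_FAST k,a → push 18,14. Stack: [72, 18, 14]
BINARY_OP % → 18 % 14 = 4. Stack: [72, 4]
BINARY_OP * → 72 * 4 = 288. Stack: [288]
STORE_FAST u → u=288. Stack: []
LOAD_FAST_LOAD_FAST a,r → push 14,-4. Stack: [14, -4]
BINARY_OP % → 14 % -4 = -2. Stack: [-2]
LOAD_FAST_LOAD_FAST a,k → push 14,18. Stack: [-2, 14, 18]
BINARY_OP & → 14 & 18 = 2. Stack: [-2, 2]
BINARY_OP + → -2 + 2 = 0. Stack: [0]
STORE_FAST k → k=0. Stack: []
LOAD_FAST r → push -4. Stack: [-4]
LOAD_CONST → push 3. Stack: [-4, 3]
BINARY_OP + → -4 + 3 = -1. Stack: [-1]
LOAD_CONST → push 7. Stack: [-1, 7]
BINARY_OP + → -1 + 7 = 6. Stack: [6]
STORE_FAST t → t=6. Stack: []
LOAD_FAST_LOAD_FAST t,r → push 6,-4. Stack: [6, -4]
BINARY_OP - → 6 - -4 = 10. Stack: [10]
STORE_FAST x → x=10. Stack: []
LOAD_FAST_LOAD_FAST a,k → push 14,0. Stack: [14, 0]
BINARY_OP - → 14 - 0 = 14. Stack: [14]
STORE_FAST p → p=14. Stack: []
LOAD_FAST k → push 0. Stack: [0]
RETURN_VALUE → return 0.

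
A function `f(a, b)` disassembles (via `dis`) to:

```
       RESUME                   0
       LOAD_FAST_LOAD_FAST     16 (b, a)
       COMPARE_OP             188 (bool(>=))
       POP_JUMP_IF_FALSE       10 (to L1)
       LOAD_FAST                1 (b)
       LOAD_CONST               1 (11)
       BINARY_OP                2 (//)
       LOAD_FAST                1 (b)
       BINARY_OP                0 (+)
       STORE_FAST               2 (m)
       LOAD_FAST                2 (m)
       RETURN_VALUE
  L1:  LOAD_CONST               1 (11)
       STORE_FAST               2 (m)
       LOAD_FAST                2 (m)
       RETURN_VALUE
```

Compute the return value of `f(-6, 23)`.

25

LOAD_FAST_LOAD_FAST b,a → push 23,-6. Stack: [23, -6]
COMPARE_OP bool(>=) → 23 vs -6 = True. Stack: [True]
POP_JUMP_IF_FALSE → pop True; no jump. Stack: []
LOAD_FAST b → push 23. Stack: [23]
LOAD_CONST → push 11. Stack: [23, 11]
BINARY_OP // → 23 // 11 = 2. Stack: [2]
LOAD_FAST b → push 23. Stack: [2, 23]
BINARY_OP + → 2 + 23 = 25. Stack: [25]
STORE_FAST m → m=25. Stack: []
LOAD_FAST m → push 25. Stack: [25]
RETURN_VALUE → return 25.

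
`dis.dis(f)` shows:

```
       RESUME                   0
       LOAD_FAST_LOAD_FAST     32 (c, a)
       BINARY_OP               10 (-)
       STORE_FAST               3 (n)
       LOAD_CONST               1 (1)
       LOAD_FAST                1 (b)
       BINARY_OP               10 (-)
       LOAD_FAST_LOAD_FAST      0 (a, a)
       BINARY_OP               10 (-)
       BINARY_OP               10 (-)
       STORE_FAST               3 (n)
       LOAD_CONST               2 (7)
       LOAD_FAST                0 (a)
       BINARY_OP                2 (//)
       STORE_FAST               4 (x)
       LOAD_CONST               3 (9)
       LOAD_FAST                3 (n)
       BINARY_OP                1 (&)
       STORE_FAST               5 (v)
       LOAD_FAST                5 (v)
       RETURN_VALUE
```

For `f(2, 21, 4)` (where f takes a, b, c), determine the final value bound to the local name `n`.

LOAD_FAST_LOAD_FAST c,a → push 4,2. Stack: [4, 2]
BINARY_OP - → 4 - 2 = 2. Stack: [2]
STORE_FAST n → n=2. Stack: []
LOAD_CONST → push 1. Stack: [1]
LOAD_FAST b → push 21. Stack: [1, 21]
BINARY_OP - → 1 - 21 = -20. Stack: [-20]
LOAD_FAST_LOAD_FAST a,a → push 2,2. Stack: [-20, 2, 2]
BINARY_OP - → 2 - 2 = 0. Stack: [-20, 0]
BINARY_OP - → -20 - 0 = -20. Stack: [-20]
STORE_FAST n → n=-20. Stack: []
LOAD_CONST → push 7. Stack: [7]
LOAD_FAST a → push 2. Stack: [7, 2]
BINARY_OP // → 7 // 2 = 3. Stack: [3]
STORE_FAST x → x=3. Stack: []
LOAD_CONST → push 9. Stack: [9]
LOAD_FAST n → push -20. Stack: [9, -20]
BINARY_OP & → 9 & -20 = 8. Stack: [8]
STORE_FAST v → v=8. Stack: []
LOAD_FAST v → push 8. Stack: [8]
RETURN_VALUE → return 8.

-20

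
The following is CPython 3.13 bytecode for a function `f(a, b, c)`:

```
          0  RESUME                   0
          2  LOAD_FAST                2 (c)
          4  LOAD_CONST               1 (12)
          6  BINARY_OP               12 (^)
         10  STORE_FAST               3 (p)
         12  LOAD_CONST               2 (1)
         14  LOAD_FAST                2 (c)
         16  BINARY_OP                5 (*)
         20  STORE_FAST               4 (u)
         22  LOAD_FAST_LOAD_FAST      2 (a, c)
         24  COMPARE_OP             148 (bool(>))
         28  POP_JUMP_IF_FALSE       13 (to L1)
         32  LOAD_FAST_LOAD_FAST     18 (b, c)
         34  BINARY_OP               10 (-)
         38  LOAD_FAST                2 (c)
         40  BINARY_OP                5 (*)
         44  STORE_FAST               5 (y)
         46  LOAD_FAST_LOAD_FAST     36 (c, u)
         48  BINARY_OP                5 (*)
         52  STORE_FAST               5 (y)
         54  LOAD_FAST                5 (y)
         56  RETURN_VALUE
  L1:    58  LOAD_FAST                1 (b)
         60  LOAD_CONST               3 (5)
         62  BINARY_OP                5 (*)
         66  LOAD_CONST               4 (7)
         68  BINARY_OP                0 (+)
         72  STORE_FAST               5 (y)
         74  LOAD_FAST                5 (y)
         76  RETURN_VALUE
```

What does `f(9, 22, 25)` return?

117

LOAD_FAST c → push 25. Stack: [25]
LOAD_CONST → push 12. Stack: [25, 12]
BINARY_OP ^ → 25 ^ 12 = 21. Stack: [21]
STORE_FAST p → p=21. Stack: []
LOAD_CONST → push 1. Stack: [1]
LOAD_FAST c → push 25. Stack: [1, 25]
BINARY_OP * → 1 * 25 = 25. Stack: [25]
STORE_FAST u → u=25. Stack: []
LOAD_FAST_LOAD_FAST a,c → push 9,25. Stack: [9, 25]
COMPARE_OP bool(>) → 9 vs 25 = False. Stack: [False]
POP_JUMP_IF_FALSE → pop False; jump. Stack: []
LOAD_FAST b → push 22. Stack: [22]
LOAD_CONST → push 5. Stack: [22, 5]
BINARY_OP * → 22 * 5 = 110. Stack: [110]
LOAD_CONST → push 7. Stack: [110, 7]
BINARY_OP + → 110 + 7 = 117. Stack: [117]
STORE_FAST y → y=117. Stack: []
LOAD_FAST y → push 117. Stack: [117]
RETURN_VALUE → return 117.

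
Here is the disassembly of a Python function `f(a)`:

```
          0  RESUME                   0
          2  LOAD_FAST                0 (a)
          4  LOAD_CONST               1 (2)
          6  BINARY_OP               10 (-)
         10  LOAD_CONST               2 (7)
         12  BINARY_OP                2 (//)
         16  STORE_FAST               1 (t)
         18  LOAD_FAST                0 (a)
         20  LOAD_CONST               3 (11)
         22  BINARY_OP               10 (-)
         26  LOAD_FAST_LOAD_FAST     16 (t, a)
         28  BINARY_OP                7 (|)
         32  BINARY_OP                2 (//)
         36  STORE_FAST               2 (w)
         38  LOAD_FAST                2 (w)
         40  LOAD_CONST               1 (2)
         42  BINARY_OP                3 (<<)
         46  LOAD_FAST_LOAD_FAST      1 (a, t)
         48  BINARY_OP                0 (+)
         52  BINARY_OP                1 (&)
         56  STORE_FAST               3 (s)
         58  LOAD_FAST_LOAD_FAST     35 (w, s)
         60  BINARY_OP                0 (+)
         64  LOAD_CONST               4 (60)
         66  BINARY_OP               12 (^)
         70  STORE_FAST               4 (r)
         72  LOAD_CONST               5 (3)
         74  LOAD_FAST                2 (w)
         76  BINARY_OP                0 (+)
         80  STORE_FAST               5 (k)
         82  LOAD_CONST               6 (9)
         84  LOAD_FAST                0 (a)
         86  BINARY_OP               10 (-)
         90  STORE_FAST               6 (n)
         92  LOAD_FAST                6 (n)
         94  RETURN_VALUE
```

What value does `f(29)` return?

LOAD_FAST a → push 29. Stack: [29]
LOAD_CONST → push 2. Stack: [29, 2]
BINARY_OP - → 29 - 2 = 27. Stack: [27]
LOAD_CONST → push 7. Stack: [27, 7]
BINARY_OP // → 27 // 7 = 3. Stack: [3]
STORE_FAST t → t=3. Stack: []
LOAD_FAST a → push 29. Stack: [29]
LOAD_CONST → push 11. Stack: [29, 11]
BINARY_OP - → 29 - 11 = 18. Stack: [18]
LOAD_FAST_LOAD_FAST t,a → push 3,29. Stack: [18, 3, 29]
BINARY_OP | → 3 | 29 = 31. Stack: [18, 31]
BINARY_OP // → 18 // 31 = 0. Stack: [0]
STORE_FAST w → w=0. Stack: []
LOAD_FAST w → push 0. Stack: [0]
LOAD_CONST → push 2. Stack: [0, 2]
BINARY_OP << → 0 << 2 = 0. Stack: [0]
LOAD_FAST_LOAD_FAST a,t → push 29,3. Stack: [0, 29, 3]
BINARY_OP + → 29 + 3 = 32. Stack: [0, 32]
BINARY_OP & → 0 & 32 = 0. Stack: [0]
STORE_FAST s → s=0. Stack: []
LOAD_FAST_LOAD_FAST w,s → push 0,0. Stack: [0, 0]
BINARY_OP + → 0 + 0 = 0. Stack: [0]
LOAD_CONST → push 60. Stack: [0, 60]
BINARY_OP ^ → 0 ^ 60 = 60. Stack: [60]
STORE_FAST r → r=60. Stack: []
LOAD_CONST → push 3. Stack: [3]
LOAD_FAST w → push 0. Stack: [3, 0]
BINARY_OP + → 3 + 0 = 3. Stack: [3]
STORE_FAST k → k=3. Stack: []
LOAD_CONST → push 9. Stack: [9]
LOAD_FAST a → push 29. Stack: [9, 29]
BINARY_OP - → 9 - 29 = -20. Stack: [-20]
STORE_FAST n → n=-20. Stack: []
LOAD_FAST n → push -20. Stack: [-20]
RETURN_VALUE → return -20.

-20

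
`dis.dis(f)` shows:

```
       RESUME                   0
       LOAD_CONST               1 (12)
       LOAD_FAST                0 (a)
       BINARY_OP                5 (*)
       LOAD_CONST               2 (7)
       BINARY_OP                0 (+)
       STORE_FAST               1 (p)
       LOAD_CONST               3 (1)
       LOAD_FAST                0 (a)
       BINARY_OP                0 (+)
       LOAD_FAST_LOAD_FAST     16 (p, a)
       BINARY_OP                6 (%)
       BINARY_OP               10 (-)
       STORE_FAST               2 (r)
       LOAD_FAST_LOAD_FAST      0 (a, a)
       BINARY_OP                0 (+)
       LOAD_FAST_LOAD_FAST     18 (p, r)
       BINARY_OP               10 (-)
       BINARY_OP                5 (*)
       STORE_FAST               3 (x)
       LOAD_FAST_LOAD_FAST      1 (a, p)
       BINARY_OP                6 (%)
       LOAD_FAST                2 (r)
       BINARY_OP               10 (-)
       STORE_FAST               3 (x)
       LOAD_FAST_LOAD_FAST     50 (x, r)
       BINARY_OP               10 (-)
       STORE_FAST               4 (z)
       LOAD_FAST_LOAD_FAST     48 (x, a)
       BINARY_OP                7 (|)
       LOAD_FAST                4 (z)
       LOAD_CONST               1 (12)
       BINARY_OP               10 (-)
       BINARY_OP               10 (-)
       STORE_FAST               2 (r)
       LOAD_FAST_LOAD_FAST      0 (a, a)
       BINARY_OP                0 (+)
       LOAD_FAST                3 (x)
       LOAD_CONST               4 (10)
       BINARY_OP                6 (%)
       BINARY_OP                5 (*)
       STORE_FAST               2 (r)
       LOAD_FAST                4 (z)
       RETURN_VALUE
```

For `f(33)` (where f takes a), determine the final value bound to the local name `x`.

LOAD_CONST → push 12. Stack: [12]
LOAD_FAST a → push 33. Stack: [12, 33]
BINARY_OP * → 12 * 33 = 396. Stack: [396]
LOAD_CONST → push 7. Stack: [396, 7]
BINARY_OP + → 396 + 7 = 403. Stack: [403]
STORE_FAST p → p=403. Stack: []
LOAD_CONST → push 1. Stack: [1]
LOAD_FAST a → push 33. Stack: [1, 33]
BINARY_OP + → 1 + 33 = 34. Stack: [34]
LOAD_FAST_LOAD_FAST p,a → push 403,33. Stack: [34, 403, 33]
BINARY_OP % → 403 % 33 = 7. Stack: [34, 7]
BINARY_OP - → 34 - 7 = 27. Stack: [27]
STORE_FAST r → r=27. Stack: []
LOAD_FAST_LOAD_FAST a,a → push 33,33. Stack: [33, 33]
BINARY_OP + → 33 + 33 = 66. Stack: [66]
LOAD_FAST_LOAD_FAST p,r → push 403,27. Stack: [66, 403, 27]
BINARY_OP - → 403 - 27 = 376. Stack: [66, 376]
BINARY_OP * → 66 * 376 = 24816. Stack: [24816]
STORE_FAST x → x=24816. Stack: []
LOAD_FAST_LOAD_FAST a,p → push 33,403. Stack: [33, 403]
BINARY_OP % → 33 % 403 = 33. Stack: [33]
LOAD_FAST r → push 27. Stack: [33, 27]
BINARY_OP - → 33 - 27 = 6. Stack: [6]
STORE_FAST x → x=6. Stack: []
LOAD_FAST_LOAD_FAST x,r → push 6,27. Stack: [6, 27]
BINARY_OP - → 6 - 27 = -21. Stack: [-21]
STORE_FAST z → z=-21. Stack: []
LOAD_FAST_LOAD_FAST x,a → push 6,33. Stack: [6, 33]
BINARY_OP | → 6 | 33 = 39. Stack: [39]
LOAD_FAST z → push -21. Stack: [39, -21]
LOAD_CONST → push 12. Stack: [39, -21, 12]
BINARY_OP - → -21 - 12 = -33. Stack: [39, -33]
BINARY_OP - → 39 - -33 = 72. Stack: [72]
STORE_FAST r → r=72. Stack: []
LOAD_FAST_LOAD_FAST a,a → push 33,33. Stack: [33, 33]
BINARY_OP + → 33 + 33 = 66. Stack: [66]
LOAD_FAST x → push 6. Stack: [66, 6]
LOAD_CONST → push 10. Stack: [66, 6, 10]
BINARY_OP % → 6 % 10 = 6. Stack: [66, 6]
BINARY_OP * → 66 * 6 = 396. Stack: [396]
STORE_FAST r → r=396. Stack: []
LOAD_FAST z → push -21. Stack: [-21]
RETURN_VALUE → return -21.

6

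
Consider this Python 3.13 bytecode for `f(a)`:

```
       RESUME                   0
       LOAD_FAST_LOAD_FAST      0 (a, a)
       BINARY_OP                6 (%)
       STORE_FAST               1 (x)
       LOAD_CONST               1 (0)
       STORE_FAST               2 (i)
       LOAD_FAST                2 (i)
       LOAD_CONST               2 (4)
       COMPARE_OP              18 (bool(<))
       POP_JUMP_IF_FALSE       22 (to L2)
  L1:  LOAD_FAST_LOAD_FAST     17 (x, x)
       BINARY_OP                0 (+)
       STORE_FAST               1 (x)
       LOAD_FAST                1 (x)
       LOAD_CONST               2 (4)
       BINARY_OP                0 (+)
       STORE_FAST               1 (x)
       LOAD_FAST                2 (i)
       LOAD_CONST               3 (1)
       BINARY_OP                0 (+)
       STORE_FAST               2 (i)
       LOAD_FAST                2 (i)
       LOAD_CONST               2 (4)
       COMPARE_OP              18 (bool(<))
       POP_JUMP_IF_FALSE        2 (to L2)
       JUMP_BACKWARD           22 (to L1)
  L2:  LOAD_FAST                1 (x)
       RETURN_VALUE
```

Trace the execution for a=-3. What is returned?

60

LOAD_FAST_LOAD_FAST a,a → push -3,-3
BINARY_OP % → -3 % -3 = 0
STORE_FAST x → x=0
LOAD_CONST → push 0
STORE_FAST i → i=0
LOAD_FAST i → push 0
LOAD_CONST → push 4
COMPARE_OP bool(<) → 0 vs 4 = True
POP_JUMP_IF_FALSE → pop True; no jump
LOAD_FAST_LOAD_FAST x,x → push 0,0
BINARY_OP + → 0 + 0 = 0
STORE_FAST x → x=0
LOAD_FAST x → push 0
LOAD_CONST → push 4
BINARY_OP + → 0 + 4 = 4
STORE_FAST x → x=4
LOAD_FAST i → push 0
LOAD_CONST → push 1
BINARY_OP + → 0 + 1 = 1
STORE_FAST i → i=1
LOAD_FAST i → push 1
LOAD_CONST → push 4
COMPARE_OP bool(<) → 1 vs 4 = True
POP_JUMP_IF_FALSE → pop True; no jump
LOAD_FAST_LOAD_FAST x,x → push 4,4
BINARY_OP + → 4 + 4 = 8
STORE_FAST x → x=8
LOAD_FAST x → push 8
LOAD_CONST → push 4
BINARY_OP + → 8 + 4 = 12
STORE_FAST x → x=12
LOAD_FAST i → push 1
LOAD_CONST → push 1
BINARY_OP + → 1 + 1 = 2
STORE_FAST i → i=2
LOAD_FAST i → push 2
LOAD_CONST → push 4
COMPARE_OP bool(<) → 2 vs 4 = True
POP_JUMP_IF_FALSE → pop True; no jump
LOAD_FAST_LOAD_FAST x,x → push 12,12
BINARY_OP + → 12 + 12 = 24
STORE_FAST x → x=24
LOAD_FAST x → push 24
LOAD_CONST → push 4
BINARY_OP + → 24 + 4 = 28
STORE_FAST x → x=28
LOAD_FAST i → push 2
LOAD_CONST → push 1
BINARY_OP + → 2 + 1 = 3
STORE_FAST i → i=3
LOAD_FAST i → push 3
LOAD_CONST → push 4
COMPARE_OP bool(<) → 3 vs 4 = True
POP_JUMP_IF_FALSE → pop True; no jump
LOAD_FAST_LOAD_FAST x,x → push 28,28
BINARY_OP + → 28 + 28 = 56
STORE_FAST x → x=56
LOAD_FAST x → push 56
LOAD_CONST → push 4
BINARY_OP + → 56 + 4 = 60
STORE_FAST x → x=60
LOAD_FAST i → push 3
LOAD_CONST → push 1
BINARY_OP + → 3 + 1 = 4
STORE_FAST i → i=4
LOAD_FAST i → push 4
LOAD_CONST → push 4
COMPARE_OP bool(<) → 4 vs 4 = False
POP_JUMP_IF_FALSE → pop False; jump
LOAD_FAST x → push 60
RETURN_VALUE → return 60.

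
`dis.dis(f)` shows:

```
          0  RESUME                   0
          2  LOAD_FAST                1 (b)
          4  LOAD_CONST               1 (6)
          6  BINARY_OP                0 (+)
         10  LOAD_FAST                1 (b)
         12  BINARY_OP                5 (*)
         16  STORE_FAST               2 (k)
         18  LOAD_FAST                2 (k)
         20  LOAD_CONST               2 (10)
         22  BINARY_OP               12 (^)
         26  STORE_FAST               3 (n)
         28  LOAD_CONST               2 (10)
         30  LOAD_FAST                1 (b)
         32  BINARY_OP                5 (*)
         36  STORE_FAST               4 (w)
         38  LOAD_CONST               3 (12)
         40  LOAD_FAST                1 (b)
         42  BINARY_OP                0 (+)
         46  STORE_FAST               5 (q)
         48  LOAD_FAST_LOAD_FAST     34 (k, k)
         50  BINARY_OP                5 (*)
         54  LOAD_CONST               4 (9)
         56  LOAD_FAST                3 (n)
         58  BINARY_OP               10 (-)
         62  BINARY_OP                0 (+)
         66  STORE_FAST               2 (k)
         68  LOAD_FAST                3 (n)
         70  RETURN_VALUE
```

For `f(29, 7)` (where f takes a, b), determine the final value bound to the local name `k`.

LOAD_FAST b → push 7. Stack: [7]
LOAD_CONST → push 6. Stack: [7, 6]
BINARY_OP + → 7 + 6 = 13. Stack: [13]
LOAD_FAST b → push 7. Stack: [13, 7]
BINARY_OP * → 13 * 7 = 91. Stack: [91]
STORE_FAST k → k=91. Stack: []
LOAD_FAST k → push 91. Stack: [91]
LOAD_CONST → push 10. Stack: [91, 10]
BINARY_OP ^ → 91 ^ 10 = 81. Stack: [81]
STORE_FAST n → n=81. Stack: []
LOAD_CONST → push 10. Stack: [10]
LOAD_FAST b → push 7. Stack: [10, 7]
BINARY_OP * → 10 * 7 = 70. Stack: [70]
STORE_FAST w → w=70. Stack: []
LOAD_CONST → push 12. Stack: [12]
LOAD_FAST b → push 7. Stack: [12, 7]
BINARY_OP + → 12 + 7 = 19. Stack: [19]
STORE_FAST q → q=19. Stack: []
LOAD_FAST_LOAD_FAST k,k → push 91,91. Stack: [91, 91]
BINARY_OP * → 91 * 91 = 8281. Stack: [8281]
LOAD_CONST → push 9. Stack: [8281, 9]
LOAD_FAST n → push 81. Stack: [8281, 9, 81]
BINARY_OP - → 9 - 81 = -72. Stack: [8281, -72]
BINARY_OP + → 8281 + -72 = 8209. Stack: [8209]
STORE_FAST k → k=8209. Stack: []
LOAD_FAST n → push 81. Stack: [81]
RETURN_VALUE → return 81.

8209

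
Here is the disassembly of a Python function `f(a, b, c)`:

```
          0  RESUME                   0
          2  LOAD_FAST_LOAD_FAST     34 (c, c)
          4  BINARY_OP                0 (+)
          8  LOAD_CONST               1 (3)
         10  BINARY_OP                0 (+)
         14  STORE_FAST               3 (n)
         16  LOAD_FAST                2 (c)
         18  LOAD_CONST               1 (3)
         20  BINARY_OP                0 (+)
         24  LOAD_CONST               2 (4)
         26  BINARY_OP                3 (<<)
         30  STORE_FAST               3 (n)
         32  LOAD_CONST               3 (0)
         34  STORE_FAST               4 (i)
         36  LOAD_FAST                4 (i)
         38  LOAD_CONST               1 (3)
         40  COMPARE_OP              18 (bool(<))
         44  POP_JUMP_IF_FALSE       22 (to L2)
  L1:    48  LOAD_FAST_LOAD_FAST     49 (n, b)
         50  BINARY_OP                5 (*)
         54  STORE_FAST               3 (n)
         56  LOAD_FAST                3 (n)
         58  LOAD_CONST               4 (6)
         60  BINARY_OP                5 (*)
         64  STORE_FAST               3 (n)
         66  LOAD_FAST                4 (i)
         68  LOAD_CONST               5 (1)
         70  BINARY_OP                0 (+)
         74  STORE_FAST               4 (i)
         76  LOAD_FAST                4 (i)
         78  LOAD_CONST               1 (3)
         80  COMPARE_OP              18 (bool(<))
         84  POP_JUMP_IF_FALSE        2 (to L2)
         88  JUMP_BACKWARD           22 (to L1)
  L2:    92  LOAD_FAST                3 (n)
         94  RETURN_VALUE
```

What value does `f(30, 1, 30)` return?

114048

LOAD_FAST_LOAD_FAST c,c → push 30,30
BINARY_OP + → 30 + 30 = 60
LOAD_CONST → push 3
BINARY_OP + → 60 + 3 = 63
STORE_FAST n → n=63
LOAD_FAST c → push 30
LOAD_CONST → push 3
BINARY_OP + → 30 + 3 = 33
LOAD_CONST → push 4
BINARY_OP << → 33 << 4 = 528
STORE_FAST n → n=528
LOAD_CONST → push 0
STORE_FAST i → i=0
LOAD_FAST i → push 0
LOAD_CONST → push 3
COMPARE_OP bool(<) → 0 vs 3 = True
POP_JUMP_IF_FALSE → pop True; no jump
LOAD_FAST_LOAD_FAST n,b → push 528,1
BINARY_OP * → 528 * 1 = 528
STORE_FAST n → n=528
LOAD_FAST n → push 528
LOAD_CONST → push 6
BINARY_OP * → 528 * 6 = 3168
STORE_FAST n → n=3168
LOAD_FAST i → push 0
LOAD_CONST → push 1
BINARY_OP + → 0 + 1 = 1
STORE_FAST i → i=1
LOAD_FAST i → push 1
LOAD_CONST → push 3
COMPARE_OP bool(<) → 1 vs 3 = True
POP_JUMP_IF_FALSE → pop True; no jump
LOAD_FAST_LOAD_FAST n,b → push 3168,1
BINARY_OP * → 3168 * 1 = 3168
STORE_FAST n → n=3168
LOAD_FAST n → push 3168
LOAD_CONST → push 6
BINARY_OP * → 3168 * 6 = 19008
STORE_FAST n → n=19008
LOAD_FAST i → push 1
LOAD_CONST → push 1
BINARY_OP + → 1 + 1 = 2
STORE_FAST i → i=2
LOAD_FAST i → push 2
LOAD_CONST → push 3
COMPARE_OP bool(<) → 2 vs 3 = True
POP_JUMP_IF_FALSE → pop True; no jump
LOAD_FAST_LOAD_FAST n,b → push 19008,1
BINARY_OP * → 19008 * 1 = 19008
STORE_FAST n → n=19008
LOAD_FAST n → push 19008
LOAD_CONST → push 6
BINARY_OP * → 19008 * 6 = 114048
STORE_FAST n → n=114048
LOAD_FAST i → push 2
LOAD_CONST → push 1
BINARY_OP + → 2 + 1 = 3
STORE_FAST i → i=3
LOAD_FAST i → push 3
LOAD_CONST → push 3
COMPARE_OP bool(<) → 3 vs 3 = False
POP_JUMP_IF_FALSE → pop False; jump
LOAD_FAST n → push 114048
RETURN_VALUE → return 114048.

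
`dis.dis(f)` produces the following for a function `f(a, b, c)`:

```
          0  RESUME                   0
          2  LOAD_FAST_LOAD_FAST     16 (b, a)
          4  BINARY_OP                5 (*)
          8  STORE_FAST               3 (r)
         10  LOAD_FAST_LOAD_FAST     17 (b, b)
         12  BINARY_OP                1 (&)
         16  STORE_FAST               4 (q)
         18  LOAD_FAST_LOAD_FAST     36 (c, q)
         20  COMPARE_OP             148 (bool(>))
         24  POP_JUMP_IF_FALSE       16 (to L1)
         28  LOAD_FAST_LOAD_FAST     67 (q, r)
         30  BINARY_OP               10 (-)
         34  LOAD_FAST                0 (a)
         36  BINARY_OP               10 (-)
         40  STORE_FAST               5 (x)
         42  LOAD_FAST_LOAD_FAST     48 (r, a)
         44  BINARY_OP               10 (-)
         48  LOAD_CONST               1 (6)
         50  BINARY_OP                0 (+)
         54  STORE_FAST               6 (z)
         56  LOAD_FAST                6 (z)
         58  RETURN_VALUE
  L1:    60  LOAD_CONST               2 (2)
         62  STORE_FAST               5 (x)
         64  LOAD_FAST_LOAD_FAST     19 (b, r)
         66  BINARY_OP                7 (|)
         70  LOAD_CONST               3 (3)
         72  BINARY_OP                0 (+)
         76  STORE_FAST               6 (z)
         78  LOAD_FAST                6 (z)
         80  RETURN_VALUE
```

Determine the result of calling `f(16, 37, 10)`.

632

LOAD_FAST_LOAD_FAST b,a → push 37,16. Stack: [37, 16]
BINARY_OP * → 37 * 16 = 592. Stack: [592]
STORE_FAST r → r=592. Stack: []
LOAD_FAST_LOAD_FAST b,b → push 37,37. Stack: [37, 37]
BINARY_OP & → 37 & 37 = 37. Stack: [37]
STORE_FAST q → q=37. Stack: []
LOAD_FAST_LOAD_FAST c,q → push 10,37. Stack: [10, 37]
COMPARE_OP bool(>) → 10 vs 37 = False. Stack: [False]
POP_JUMP_IF_FALSE → pop False; jump. Stack: []
LOAD_CONST → push 2. Stack: [2]
STORE_FAST x → x=2. Stack: []
LOAD_FAST_LOAD_FAST b,r → push 37,592. Stack: [37, 592]
BINARY_OP | → 37 | 592 = 629. Stack: [629]
LOAD_CONST → push 3. Stack: [629, 3]
BINARY_OP + → 629 + 3 = 632. Stack: [632]
STORE_FAST z → z=632. Stack: []
LOAD_FAST z → push 632. Stack: [632]
RETURN_VALUE → return 632.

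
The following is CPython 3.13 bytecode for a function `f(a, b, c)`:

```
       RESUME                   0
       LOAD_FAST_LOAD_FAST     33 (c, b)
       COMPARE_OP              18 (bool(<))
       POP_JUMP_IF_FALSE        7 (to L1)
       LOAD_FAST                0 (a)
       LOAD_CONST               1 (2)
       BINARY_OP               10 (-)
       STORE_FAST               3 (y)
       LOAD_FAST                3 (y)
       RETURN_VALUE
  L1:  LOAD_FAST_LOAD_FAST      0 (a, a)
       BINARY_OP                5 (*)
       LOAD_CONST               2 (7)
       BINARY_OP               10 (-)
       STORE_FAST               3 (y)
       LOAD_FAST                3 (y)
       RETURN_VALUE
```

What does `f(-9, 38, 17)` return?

LOAD_FAST_LOAD_FAST c,b → push 17,38. Stack: [17, 38]
COMPARE_OP bool(<) → 17 vs 38 = True. Stack: [True]
POP_JUMP_IF_FALSE → pop True; no jump. Stack: []
LOAD_FAST a → push -9. Stack: [-9]
LOAD_CONST → push 2. Stack: [-9, 2]
BINARY_OP - → -9 - 2 = -11. Stack: [-11]
STORE_FAST y → y=-11. Stack: []
LOAD_FAST y → push -11. Stack: [-11]
RETURN_VALUE → return -11.

-11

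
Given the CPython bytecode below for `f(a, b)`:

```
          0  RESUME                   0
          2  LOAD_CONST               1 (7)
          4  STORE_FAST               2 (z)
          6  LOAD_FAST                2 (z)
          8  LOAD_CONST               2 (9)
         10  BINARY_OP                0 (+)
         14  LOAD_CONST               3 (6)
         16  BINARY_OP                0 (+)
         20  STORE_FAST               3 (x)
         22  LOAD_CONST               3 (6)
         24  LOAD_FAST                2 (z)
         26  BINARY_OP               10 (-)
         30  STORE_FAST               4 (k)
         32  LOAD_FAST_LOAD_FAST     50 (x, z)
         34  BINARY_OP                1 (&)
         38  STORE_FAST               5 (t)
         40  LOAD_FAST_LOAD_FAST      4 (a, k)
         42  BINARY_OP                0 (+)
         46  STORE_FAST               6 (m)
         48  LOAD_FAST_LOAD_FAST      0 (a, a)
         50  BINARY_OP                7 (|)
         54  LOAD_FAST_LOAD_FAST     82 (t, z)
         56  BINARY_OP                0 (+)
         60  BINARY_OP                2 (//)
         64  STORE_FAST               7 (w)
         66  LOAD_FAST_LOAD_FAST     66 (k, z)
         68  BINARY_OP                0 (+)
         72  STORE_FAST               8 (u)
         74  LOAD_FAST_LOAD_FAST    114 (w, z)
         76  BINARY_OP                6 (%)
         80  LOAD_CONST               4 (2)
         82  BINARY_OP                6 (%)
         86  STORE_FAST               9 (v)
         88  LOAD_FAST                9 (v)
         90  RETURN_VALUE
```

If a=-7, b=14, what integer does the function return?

0

LOAD_CONST → push 7. Stack: [7]
STORE_FAST z → z=7. Stack: []
LOAD_FAST z → push 7. Stack: [7]
LOAD_CONST → push 9. Stack: [7, 9]
BINARY_OP + → 7 + 9 = 16. Stack: [16]
LOAD_CONST → push 6. Stack: [16, 6]
BINARY_OP + → 16 + 6 = 22. Stack: [22]
STORE_FAST x → x=22. Stack: []
LOAD_CONST → push 6. Stack: [6]
LOAD_FAST z → push 7. Stack: [6, 7]
BINARY_OP - → 6 - 7 = -1. Stack: [-1]
STORE_FAST k → k=-1. Stack: []
LOAD_FAST_LOAD_FAST x,z → push 22,7. Stack: [22, 7]
BINARY_OP & → 22 & 7 = 6. Stack: [6]
STORE_FAST t → t=6. Stack: []
LOAD_FAST_LOAD_FAST a,k → push -7,-1. Stack: [-7, -1]
BINARY_OP + → -7 + -1 = -8. Stack: [-8]
STORE_FAST m → m=-8. Stack: []
LOAD_FAST_LOAD_FAST a,a → push -7,-7. Stack: [-7, -7]
BINARY_OP | → -7 | -7 = -7. Stack: [-7]
LOAD_FAST_LOAD_FAST t,z → push 6,7. Stack: [-7, 6, 7]
BINARY_OP + → 6 + 7 = 13. Stack: [-7, 13]
BINARY_OP // → -7 // 13 = -1. Stack: [-1]
STORE_FAST w → w=-1. Stack: []
LOAD_FAST_LOAD_FAST k,z → push -1,7. Stack: [-1, 7]
BINARY_OP + → -1 + 7 = 6. Stack: [6]
STORE_FAST u → u=6. Stack: []
LOAD_FAST_LOAD_FAST w,z → push -1,7. Stack: [-1, 7]
BINARY_OP % → -1 % 7 = 6. Stack: [6]
LOAD_CONST → push 2. Stack: [6, 2]
BINARY_OP % → 6 % 2 = 0. Stack: [0]
STORE_FAST v → v=0. Stack: []
LOAD_FAST v → push 0. Stack: [0]
RETURN_VALUE → return 0.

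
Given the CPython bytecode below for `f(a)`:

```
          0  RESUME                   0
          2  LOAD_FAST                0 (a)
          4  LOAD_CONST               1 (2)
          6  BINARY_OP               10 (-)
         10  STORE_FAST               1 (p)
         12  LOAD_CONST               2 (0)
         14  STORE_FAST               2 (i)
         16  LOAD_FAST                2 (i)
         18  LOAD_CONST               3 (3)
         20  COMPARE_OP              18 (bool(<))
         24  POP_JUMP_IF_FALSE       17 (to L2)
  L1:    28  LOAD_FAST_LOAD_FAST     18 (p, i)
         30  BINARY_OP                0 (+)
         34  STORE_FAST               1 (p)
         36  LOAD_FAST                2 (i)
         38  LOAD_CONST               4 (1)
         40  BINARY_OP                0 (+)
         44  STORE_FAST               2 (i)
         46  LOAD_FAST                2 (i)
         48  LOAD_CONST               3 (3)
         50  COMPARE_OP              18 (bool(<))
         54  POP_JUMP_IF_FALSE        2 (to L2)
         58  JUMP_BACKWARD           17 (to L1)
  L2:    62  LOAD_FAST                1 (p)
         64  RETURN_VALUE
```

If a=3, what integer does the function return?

LOAD_FAST a → push 3. Stack: [3]
LOAD_CONST → push 2. Stack: [3, 2]
BINARY_OP - → 3 - 2 = 1. Stack: [1]
STORE_FAST p → p=1. Stack: []
LOAD_CONST → push 0. Stack: [0]
STORE_FAST i → i=0. Stack: []
LOAD_FAST i → push 0. Stack: [0]
LOAD_CONST → push 3. Stack: [0, 3]
COMPARE_OP bool(<) → 0 vs 3 = True. Stack: [True]
POP_JUMP_IF_FALSE → pop True; no jump. Stack: []
LOAD_FAST_LOAD_FAST p,i → push 1,0. Stack: [1, 0]
BINARY_OP + → 1 + 0 = 1. Stack: [1]
STORE_FAST p → p=1. Stack: []
LOAD_FAST i → push 0. Stack: [0]
LOAD_CONST → push 1. Stack: [0, 1]
BINARY_OP + → 0 + 1 = 1. Stack: [1]
STORE_FAST i → i=1. Stack: []
LOAD_FAST i → push 1. Stack: [1]
LOAD_CONST → push 3. Stack: [1, 3]
COMPARE_OP bool(<) → 1 vs 3 = True. Stack: [True]
POP_JUMP_IF_FALSE → pop True; no jump. Stack: []
LOAD_FAST_LOAD_FAST p,i → push 1,1. Stack: [1, 1]
BINARY_OP + → 1 + 1 = 2. Stack: [2]
STORE_FAST p → p=2. Stack: []
LOAD_FAST i → push 1. Stack: [1]
LOAD_CONST → push 1. Stack: [1, 1]
BINARY_OP + → 1 + 1 = 2. Stack: [2]
STORE_FAST i → i=2. Stack: []
LOAD_FAST i → push 2. Stack: [2]
LOAD_CONST → push 3. Stack: [2, 3]
COMPARE_OP bool(<) → 2 vs 3 = True. Stack: [True]
POP_JUMP_IF_FALSE → pop True; no jump. Stack: []
LOAD_FAST_LOAD_FAST p,i → push 2,2. Stack: [2, 2]
BINARY_OP + → 2 + 2 = 4. Stack: [4]
STORE_FAST p → p=4. Stack: []
LOAD_FAST i → push 2. Stack: [2]
LOAD_CONST → push 1. Stack: [2, 1]
BINARY_OP + → 2 + 1 = 3. Stack: [3]
STORE_FAST i → i=3. Stack: []
LOAD_FAST i → push 3. Stack: [3]
LOAD_CONST → push 3. Stack: [3, 3]
COMPARE_OP bool(<) → 3 vs 3 = False. Stack: [False]
POP_JUMP_IF_FALSE → pop False; jump. Stack: []
LOAD_FAST p → push 4. Stack: [4]
RETURN_VALUE → return 4.

4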